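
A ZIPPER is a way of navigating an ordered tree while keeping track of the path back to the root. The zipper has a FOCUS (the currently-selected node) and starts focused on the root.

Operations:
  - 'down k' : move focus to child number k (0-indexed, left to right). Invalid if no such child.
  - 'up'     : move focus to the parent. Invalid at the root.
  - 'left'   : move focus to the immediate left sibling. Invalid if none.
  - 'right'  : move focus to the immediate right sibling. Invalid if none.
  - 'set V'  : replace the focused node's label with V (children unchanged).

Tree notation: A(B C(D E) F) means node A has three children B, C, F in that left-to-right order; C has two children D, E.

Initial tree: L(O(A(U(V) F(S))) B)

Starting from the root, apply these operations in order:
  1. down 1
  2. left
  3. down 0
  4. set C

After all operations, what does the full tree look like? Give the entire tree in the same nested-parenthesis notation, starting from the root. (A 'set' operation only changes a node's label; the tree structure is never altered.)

Step 1 (down 1): focus=B path=1 depth=1 children=[] left=['O'] right=[] parent=L
Step 2 (left): focus=O path=0 depth=1 children=['A'] left=[] right=['B'] parent=L
Step 3 (down 0): focus=A path=0/0 depth=2 children=['U', 'F'] left=[] right=[] parent=O
Step 4 (set C): focus=C path=0/0 depth=2 children=['U', 'F'] left=[] right=[] parent=O

Answer: L(O(C(U(V) F(S))) B)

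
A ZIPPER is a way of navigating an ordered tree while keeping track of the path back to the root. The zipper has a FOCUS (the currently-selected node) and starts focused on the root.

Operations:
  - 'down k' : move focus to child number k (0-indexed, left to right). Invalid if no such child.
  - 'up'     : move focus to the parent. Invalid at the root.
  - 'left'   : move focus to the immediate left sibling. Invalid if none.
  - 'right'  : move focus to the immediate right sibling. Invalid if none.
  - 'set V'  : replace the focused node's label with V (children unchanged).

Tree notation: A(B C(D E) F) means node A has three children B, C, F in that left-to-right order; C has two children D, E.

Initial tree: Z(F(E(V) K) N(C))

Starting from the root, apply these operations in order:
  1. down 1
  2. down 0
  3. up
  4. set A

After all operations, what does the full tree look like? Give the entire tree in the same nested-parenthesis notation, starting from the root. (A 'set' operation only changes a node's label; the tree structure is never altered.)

Step 1 (down 1): focus=N path=1 depth=1 children=['C'] left=['F'] right=[] parent=Z
Step 2 (down 0): focus=C path=1/0 depth=2 children=[] left=[] right=[] parent=N
Step 3 (up): focus=N path=1 depth=1 children=['C'] left=['F'] right=[] parent=Z
Step 4 (set A): focus=A path=1 depth=1 children=['C'] left=['F'] right=[] parent=Z

Answer: Z(F(E(V) K) A(C))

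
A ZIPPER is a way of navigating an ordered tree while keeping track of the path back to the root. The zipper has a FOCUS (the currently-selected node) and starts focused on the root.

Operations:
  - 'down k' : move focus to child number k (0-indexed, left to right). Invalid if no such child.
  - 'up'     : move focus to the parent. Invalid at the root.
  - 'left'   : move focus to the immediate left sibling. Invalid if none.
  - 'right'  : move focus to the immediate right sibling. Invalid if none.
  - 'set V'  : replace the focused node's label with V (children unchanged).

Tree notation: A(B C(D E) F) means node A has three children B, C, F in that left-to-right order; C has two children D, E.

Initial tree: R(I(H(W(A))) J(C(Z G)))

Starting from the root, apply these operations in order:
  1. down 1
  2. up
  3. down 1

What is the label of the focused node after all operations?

Step 1 (down 1): focus=J path=1 depth=1 children=['C'] left=['I'] right=[] parent=R
Step 2 (up): focus=R path=root depth=0 children=['I', 'J'] (at root)
Step 3 (down 1): focus=J path=1 depth=1 children=['C'] left=['I'] right=[] parent=R

Answer: J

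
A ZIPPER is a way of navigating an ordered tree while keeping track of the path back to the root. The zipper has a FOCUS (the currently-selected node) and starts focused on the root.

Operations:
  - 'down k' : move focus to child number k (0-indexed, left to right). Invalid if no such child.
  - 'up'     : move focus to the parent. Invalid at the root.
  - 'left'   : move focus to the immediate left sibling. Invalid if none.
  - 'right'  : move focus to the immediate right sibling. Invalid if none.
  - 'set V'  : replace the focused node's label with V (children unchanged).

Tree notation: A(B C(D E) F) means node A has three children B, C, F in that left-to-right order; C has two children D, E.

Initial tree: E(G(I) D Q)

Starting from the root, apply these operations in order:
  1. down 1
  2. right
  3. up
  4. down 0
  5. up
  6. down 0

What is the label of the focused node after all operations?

Step 1 (down 1): focus=D path=1 depth=1 children=[] left=['G'] right=['Q'] parent=E
Step 2 (right): focus=Q path=2 depth=1 children=[] left=['G', 'D'] right=[] parent=E
Step 3 (up): focus=E path=root depth=0 children=['G', 'D', 'Q'] (at root)
Step 4 (down 0): focus=G path=0 depth=1 children=['I'] left=[] right=['D', 'Q'] parent=E
Step 5 (up): focus=E path=root depth=0 children=['G', 'D', 'Q'] (at root)
Step 6 (down 0): focus=G path=0 depth=1 children=['I'] left=[] right=['D', 'Q'] parent=E

Answer: G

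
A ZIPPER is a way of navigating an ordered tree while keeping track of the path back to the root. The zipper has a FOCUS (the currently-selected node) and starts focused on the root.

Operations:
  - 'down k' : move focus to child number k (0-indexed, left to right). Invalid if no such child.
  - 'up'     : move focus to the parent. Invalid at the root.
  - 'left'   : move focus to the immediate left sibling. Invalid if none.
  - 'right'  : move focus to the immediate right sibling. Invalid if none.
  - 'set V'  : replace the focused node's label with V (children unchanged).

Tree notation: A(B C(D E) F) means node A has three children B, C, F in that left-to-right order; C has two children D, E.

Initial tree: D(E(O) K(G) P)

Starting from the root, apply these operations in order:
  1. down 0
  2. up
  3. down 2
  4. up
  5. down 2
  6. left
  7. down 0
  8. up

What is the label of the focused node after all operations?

Step 1 (down 0): focus=E path=0 depth=1 children=['O'] left=[] right=['K', 'P'] parent=D
Step 2 (up): focus=D path=root depth=0 children=['E', 'K', 'P'] (at root)
Step 3 (down 2): focus=P path=2 depth=1 children=[] left=['E', 'K'] right=[] parent=D
Step 4 (up): focus=D path=root depth=0 children=['E', 'K', 'P'] (at root)
Step 5 (down 2): focus=P path=2 depth=1 children=[] left=['E', 'K'] right=[] parent=D
Step 6 (left): focus=K path=1 depth=1 children=['G'] left=['E'] right=['P'] parent=D
Step 7 (down 0): focus=G path=1/0 depth=2 children=[] left=[] right=[] parent=K
Step 8 (up): focus=K path=1 depth=1 children=['G'] left=['E'] right=['P'] parent=D

Answer: K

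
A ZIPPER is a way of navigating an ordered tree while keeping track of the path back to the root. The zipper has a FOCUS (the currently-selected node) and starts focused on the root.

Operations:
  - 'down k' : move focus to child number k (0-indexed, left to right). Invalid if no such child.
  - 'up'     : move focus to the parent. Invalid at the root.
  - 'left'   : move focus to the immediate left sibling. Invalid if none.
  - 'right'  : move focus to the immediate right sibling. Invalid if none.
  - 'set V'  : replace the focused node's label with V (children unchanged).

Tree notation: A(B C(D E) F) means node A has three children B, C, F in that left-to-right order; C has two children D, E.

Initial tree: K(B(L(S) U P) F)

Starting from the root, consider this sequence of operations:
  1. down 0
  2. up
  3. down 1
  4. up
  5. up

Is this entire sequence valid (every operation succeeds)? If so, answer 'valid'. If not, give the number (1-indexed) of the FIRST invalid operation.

Answer: 5

Derivation:
Step 1 (down 0): focus=B path=0 depth=1 children=['L', 'U', 'P'] left=[] right=['F'] parent=K
Step 2 (up): focus=K path=root depth=0 children=['B', 'F'] (at root)
Step 3 (down 1): focus=F path=1 depth=1 children=[] left=['B'] right=[] parent=K
Step 4 (up): focus=K path=root depth=0 children=['B', 'F'] (at root)
Step 5 (up): INVALID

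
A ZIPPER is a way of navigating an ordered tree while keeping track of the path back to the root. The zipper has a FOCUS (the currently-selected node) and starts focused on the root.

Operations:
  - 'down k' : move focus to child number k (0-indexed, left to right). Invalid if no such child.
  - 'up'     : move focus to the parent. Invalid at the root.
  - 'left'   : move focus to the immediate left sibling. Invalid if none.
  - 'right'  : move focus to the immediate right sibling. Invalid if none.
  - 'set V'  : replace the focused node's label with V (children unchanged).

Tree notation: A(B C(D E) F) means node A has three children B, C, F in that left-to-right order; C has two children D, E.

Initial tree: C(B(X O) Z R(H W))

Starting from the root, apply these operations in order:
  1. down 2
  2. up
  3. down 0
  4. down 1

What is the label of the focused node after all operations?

Answer: O

Derivation:
Step 1 (down 2): focus=R path=2 depth=1 children=['H', 'W'] left=['B', 'Z'] right=[] parent=C
Step 2 (up): focus=C path=root depth=0 children=['B', 'Z', 'R'] (at root)
Step 3 (down 0): focus=B path=0 depth=1 children=['X', 'O'] left=[] right=['Z', 'R'] parent=C
Step 4 (down 1): focus=O path=0/1 depth=2 children=[] left=['X'] right=[] parent=B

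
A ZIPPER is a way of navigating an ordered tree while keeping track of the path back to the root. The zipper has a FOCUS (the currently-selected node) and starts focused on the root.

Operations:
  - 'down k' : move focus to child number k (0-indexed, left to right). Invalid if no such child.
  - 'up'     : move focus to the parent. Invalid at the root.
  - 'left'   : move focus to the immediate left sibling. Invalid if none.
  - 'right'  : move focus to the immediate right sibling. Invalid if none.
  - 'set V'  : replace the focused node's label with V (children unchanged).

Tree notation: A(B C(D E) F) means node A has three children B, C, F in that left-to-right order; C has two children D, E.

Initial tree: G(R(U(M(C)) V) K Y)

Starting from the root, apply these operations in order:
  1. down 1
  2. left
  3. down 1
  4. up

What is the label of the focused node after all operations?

Step 1 (down 1): focus=K path=1 depth=1 children=[] left=['R'] right=['Y'] parent=G
Step 2 (left): focus=R path=0 depth=1 children=['U', 'V'] left=[] right=['K', 'Y'] parent=G
Step 3 (down 1): focus=V path=0/1 depth=2 children=[] left=['U'] right=[] parent=R
Step 4 (up): focus=R path=0 depth=1 children=['U', 'V'] left=[] right=['K', 'Y'] parent=G

Answer: R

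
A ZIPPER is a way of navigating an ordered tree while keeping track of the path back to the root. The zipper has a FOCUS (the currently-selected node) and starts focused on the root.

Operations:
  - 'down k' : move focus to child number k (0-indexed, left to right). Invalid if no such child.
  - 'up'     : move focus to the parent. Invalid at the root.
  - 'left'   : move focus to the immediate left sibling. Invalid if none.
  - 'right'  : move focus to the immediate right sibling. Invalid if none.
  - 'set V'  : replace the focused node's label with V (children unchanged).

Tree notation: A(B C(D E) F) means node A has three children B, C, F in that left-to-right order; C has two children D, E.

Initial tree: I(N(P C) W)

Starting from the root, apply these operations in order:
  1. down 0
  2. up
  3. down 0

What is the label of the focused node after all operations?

Step 1 (down 0): focus=N path=0 depth=1 children=['P', 'C'] left=[] right=['W'] parent=I
Step 2 (up): focus=I path=root depth=0 children=['N', 'W'] (at root)
Step 3 (down 0): focus=N path=0 depth=1 children=['P', 'C'] left=[] right=['W'] parent=I

Answer: N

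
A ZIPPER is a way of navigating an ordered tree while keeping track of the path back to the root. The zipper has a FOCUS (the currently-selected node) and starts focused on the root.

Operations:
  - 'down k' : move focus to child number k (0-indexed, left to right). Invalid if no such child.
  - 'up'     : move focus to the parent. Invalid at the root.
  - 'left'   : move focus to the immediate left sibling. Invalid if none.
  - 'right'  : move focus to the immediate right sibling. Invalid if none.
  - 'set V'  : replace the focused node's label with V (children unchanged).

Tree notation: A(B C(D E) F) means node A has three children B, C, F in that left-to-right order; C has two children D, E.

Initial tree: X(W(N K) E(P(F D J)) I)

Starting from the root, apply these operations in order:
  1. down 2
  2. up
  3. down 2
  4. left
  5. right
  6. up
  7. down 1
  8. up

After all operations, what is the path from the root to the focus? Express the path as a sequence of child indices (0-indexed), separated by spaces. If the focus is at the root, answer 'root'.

Answer: root

Derivation:
Step 1 (down 2): focus=I path=2 depth=1 children=[] left=['W', 'E'] right=[] parent=X
Step 2 (up): focus=X path=root depth=0 children=['W', 'E', 'I'] (at root)
Step 3 (down 2): focus=I path=2 depth=1 children=[] left=['W', 'E'] right=[] parent=X
Step 4 (left): focus=E path=1 depth=1 children=['P'] left=['W'] right=['I'] parent=X
Step 5 (right): focus=I path=2 depth=1 children=[] left=['W', 'E'] right=[] parent=X
Step 6 (up): focus=X path=root depth=0 children=['W', 'E', 'I'] (at root)
Step 7 (down 1): focus=E path=1 depth=1 children=['P'] left=['W'] right=['I'] parent=X
Step 8 (up): focus=X path=root depth=0 children=['W', 'E', 'I'] (at root)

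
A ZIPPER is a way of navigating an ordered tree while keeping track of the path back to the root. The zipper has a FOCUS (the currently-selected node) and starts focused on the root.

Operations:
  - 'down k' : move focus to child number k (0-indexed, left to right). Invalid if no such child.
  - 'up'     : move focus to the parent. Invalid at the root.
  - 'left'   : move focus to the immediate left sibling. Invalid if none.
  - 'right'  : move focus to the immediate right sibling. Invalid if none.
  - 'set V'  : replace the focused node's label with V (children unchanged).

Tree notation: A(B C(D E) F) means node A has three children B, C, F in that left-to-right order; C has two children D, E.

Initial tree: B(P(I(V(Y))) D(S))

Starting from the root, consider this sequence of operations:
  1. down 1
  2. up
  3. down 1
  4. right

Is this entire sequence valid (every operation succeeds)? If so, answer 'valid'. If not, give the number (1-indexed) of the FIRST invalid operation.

Step 1 (down 1): focus=D path=1 depth=1 children=['S'] left=['P'] right=[] parent=B
Step 2 (up): focus=B path=root depth=0 children=['P', 'D'] (at root)
Step 3 (down 1): focus=D path=1 depth=1 children=['S'] left=['P'] right=[] parent=B
Step 4 (right): INVALID

Answer: 4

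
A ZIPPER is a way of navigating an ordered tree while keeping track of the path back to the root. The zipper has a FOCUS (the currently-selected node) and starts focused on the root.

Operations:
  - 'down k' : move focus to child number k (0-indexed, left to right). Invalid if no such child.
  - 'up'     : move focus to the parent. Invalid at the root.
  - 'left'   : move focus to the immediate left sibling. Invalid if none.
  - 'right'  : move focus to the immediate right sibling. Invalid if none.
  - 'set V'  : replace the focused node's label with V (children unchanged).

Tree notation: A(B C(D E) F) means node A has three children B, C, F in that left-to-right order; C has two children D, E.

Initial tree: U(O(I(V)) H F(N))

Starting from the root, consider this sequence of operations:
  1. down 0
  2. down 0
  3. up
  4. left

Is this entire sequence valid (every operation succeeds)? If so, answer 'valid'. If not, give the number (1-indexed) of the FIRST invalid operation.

Step 1 (down 0): focus=O path=0 depth=1 children=['I'] left=[] right=['H', 'F'] parent=U
Step 2 (down 0): focus=I path=0/0 depth=2 children=['V'] left=[] right=[] parent=O
Step 3 (up): focus=O path=0 depth=1 children=['I'] left=[] right=['H', 'F'] parent=U
Step 4 (left): INVALID

Answer: 4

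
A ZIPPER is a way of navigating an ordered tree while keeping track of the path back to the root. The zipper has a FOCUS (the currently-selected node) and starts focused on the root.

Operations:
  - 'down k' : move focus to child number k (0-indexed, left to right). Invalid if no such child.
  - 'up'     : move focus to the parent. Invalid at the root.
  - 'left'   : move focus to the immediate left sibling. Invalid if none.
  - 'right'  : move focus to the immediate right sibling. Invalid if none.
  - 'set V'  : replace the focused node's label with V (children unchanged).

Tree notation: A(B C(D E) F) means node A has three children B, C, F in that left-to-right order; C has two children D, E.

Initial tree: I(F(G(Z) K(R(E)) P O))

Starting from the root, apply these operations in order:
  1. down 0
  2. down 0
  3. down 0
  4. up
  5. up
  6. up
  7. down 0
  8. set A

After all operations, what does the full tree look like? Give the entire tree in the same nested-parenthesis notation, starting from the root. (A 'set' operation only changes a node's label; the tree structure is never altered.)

Step 1 (down 0): focus=F path=0 depth=1 children=['G', 'K', 'P', 'O'] left=[] right=[] parent=I
Step 2 (down 0): focus=G path=0/0 depth=2 children=['Z'] left=[] right=['K', 'P', 'O'] parent=F
Step 3 (down 0): focus=Z path=0/0/0 depth=3 children=[] left=[] right=[] parent=G
Step 4 (up): focus=G path=0/0 depth=2 children=['Z'] left=[] right=['K', 'P', 'O'] parent=F
Step 5 (up): focus=F path=0 depth=1 children=['G', 'K', 'P', 'O'] left=[] right=[] parent=I
Step 6 (up): focus=I path=root depth=0 children=['F'] (at root)
Step 7 (down 0): focus=F path=0 depth=1 children=['G', 'K', 'P', 'O'] left=[] right=[] parent=I
Step 8 (set A): focus=A path=0 depth=1 children=['G', 'K', 'P', 'O'] left=[] right=[] parent=I

Answer: I(A(G(Z) K(R(E)) P O))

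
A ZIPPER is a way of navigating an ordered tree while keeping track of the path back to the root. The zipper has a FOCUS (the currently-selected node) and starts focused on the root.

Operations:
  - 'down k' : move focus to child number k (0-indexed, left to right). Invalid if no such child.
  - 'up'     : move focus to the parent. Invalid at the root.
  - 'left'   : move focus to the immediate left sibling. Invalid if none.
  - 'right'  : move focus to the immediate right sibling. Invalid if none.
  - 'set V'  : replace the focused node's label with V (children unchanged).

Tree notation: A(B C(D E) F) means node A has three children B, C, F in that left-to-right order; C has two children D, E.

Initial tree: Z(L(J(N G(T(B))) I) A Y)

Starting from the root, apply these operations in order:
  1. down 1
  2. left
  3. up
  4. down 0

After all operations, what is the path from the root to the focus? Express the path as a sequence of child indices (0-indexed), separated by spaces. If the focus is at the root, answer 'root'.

Step 1 (down 1): focus=A path=1 depth=1 children=[] left=['L'] right=['Y'] parent=Z
Step 2 (left): focus=L path=0 depth=1 children=['J', 'I'] left=[] right=['A', 'Y'] parent=Z
Step 3 (up): focus=Z path=root depth=0 children=['L', 'A', 'Y'] (at root)
Step 4 (down 0): focus=L path=0 depth=1 children=['J', 'I'] left=[] right=['A', 'Y'] parent=Z

Answer: 0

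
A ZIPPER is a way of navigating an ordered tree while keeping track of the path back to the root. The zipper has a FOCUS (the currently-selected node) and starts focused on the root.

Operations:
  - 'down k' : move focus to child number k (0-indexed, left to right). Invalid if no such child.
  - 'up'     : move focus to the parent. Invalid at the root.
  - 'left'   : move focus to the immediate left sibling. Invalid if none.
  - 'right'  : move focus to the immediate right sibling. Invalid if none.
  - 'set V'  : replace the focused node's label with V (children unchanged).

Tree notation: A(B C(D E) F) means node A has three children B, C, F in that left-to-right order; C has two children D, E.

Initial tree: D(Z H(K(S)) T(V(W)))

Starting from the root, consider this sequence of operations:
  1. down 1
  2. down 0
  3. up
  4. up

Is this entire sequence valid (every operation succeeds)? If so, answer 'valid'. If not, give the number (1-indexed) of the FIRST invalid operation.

Step 1 (down 1): focus=H path=1 depth=1 children=['K'] left=['Z'] right=['T'] parent=D
Step 2 (down 0): focus=K path=1/0 depth=2 children=['S'] left=[] right=[] parent=H
Step 3 (up): focus=H path=1 depth=1 children=['K'] left=['Z'] right=['T'] parent=D
Step 4 (up): focus=D path=root depth=0 children=['Z', 'H', 'T'] (at root)

Answer: valid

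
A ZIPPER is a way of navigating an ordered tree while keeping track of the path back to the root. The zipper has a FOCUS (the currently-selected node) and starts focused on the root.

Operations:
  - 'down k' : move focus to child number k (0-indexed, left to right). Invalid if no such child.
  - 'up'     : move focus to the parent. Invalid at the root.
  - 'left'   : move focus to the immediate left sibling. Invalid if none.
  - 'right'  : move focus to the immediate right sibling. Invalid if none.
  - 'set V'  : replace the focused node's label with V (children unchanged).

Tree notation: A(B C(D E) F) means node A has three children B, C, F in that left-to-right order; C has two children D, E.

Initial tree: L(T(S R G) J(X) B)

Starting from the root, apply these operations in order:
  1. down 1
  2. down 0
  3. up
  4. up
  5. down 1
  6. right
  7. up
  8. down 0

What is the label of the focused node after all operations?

Step 1 (down 1): focus=J path=1 depth=1 children=['X'] left=['T'] right=['B'] parent=L
Step 2 (down 0): focus=X path=1/0 depth=2 children=[] left=[] right=[] parent=J
Step 3 (up): focus=J path=1 depth=1 children=['X'] left=['T'] right=['B'] parent=L
Step 4 (up): focus=L path=root depth=0 children=['T', 'J', 'B'] (at root)
Step 5 (down 1): focus=J path=1 depth=1 children=['X'] left=['T'] right=['B'] parent=L
Step 6 (right): focus=B path=2 depth=1 children=[] left=['T', 'J'] right=[] parent=L
Step 7 (up): focus=L path=root depth=0 children=['T', 'J', 'B'] (at root)
Step 8 (down 0): focus=T path=0 depth=1 children=['S', 'R', 'G'] left=[] right=['J', 'B'] parent=L

Answer: T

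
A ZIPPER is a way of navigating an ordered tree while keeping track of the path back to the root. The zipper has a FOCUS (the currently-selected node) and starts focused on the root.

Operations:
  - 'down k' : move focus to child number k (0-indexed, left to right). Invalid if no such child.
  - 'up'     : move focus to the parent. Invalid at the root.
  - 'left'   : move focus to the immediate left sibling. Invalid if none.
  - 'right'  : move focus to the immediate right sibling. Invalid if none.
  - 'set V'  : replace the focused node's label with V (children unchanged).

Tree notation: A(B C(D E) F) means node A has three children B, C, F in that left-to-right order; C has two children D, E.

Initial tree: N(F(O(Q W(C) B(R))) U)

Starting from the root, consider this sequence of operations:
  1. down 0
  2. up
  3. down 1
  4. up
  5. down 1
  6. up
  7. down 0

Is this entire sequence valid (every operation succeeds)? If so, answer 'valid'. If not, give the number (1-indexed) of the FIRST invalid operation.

Answer: valid

Derivation:
Step 1 (down 0): focus=F path=0 depth=1 children=['O'] left=[] right=['U'] parent=N
Step 2 (up): focus=N path=root depth=0 children=['F', 'U'] (at root)
Step 3 (down 1): focus=U path=1 depth=1 children=[] left=['F'] right=[] parent=N
Step 4 (up): focus=N path=root depth=0 children=['F', 'U'] (at root)
Step 5 (down 1): focus=U path=1 depth=1 children=[] left=['F'] right=[] parent=N
Step 6 (up): focus=N path=root depth=0 children=['F', 'U'] (at root)
Step 7 (down 0): focus=F path=0 depth=1 children=['O'] left=[] right=['U'] parent=N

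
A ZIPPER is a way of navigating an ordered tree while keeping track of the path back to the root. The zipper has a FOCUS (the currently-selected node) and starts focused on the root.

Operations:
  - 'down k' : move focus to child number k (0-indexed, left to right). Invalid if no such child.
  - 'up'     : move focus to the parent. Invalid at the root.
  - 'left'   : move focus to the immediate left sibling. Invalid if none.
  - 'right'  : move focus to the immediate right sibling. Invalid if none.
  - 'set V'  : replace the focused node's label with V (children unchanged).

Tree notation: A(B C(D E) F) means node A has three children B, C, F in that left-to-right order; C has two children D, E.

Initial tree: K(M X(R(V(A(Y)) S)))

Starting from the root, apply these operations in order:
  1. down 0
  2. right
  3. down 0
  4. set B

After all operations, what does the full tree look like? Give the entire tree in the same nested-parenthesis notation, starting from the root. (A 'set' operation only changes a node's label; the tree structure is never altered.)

Step 1 (down 0): focus=M path=0 depth=1 children=[] left=[] right=['X'] parent=K
Step 2 (right): focus=X path=1 depth=1 children=['R'] left=['M'] right=[] parent=K
Step 3 (down 0): focus=R path=1/0 depth=2 children=['V', 'S'] left=[] right=[] parent=X
Step 4 (set B): focus=B path=1/0 depth=2 children=['V', 'S'] left=[] right=[] parent=X

Answer: K(M X(B(V(A(Y)) S)))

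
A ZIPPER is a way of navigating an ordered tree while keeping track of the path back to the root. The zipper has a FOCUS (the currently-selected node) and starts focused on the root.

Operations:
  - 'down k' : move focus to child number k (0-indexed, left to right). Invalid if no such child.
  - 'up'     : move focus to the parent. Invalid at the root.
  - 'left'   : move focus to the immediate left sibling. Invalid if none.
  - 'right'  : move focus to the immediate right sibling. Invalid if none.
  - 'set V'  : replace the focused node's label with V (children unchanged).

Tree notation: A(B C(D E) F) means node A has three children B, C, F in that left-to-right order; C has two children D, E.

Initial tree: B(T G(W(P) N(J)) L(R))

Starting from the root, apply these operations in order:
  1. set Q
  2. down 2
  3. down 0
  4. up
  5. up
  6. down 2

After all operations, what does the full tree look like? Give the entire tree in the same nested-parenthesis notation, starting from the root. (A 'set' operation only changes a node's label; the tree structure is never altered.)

Answer: Q(T G(W(P) N(J)) L(R))

Derivation:
Step 1 (set Q): focus=Q path=root depth=0 children=['T', 'G', 'L'] (at root)
Step 2 (down 2): focus=L path=2 depth=1 children=['R'] left=['T', 'G'] right=[] parent=Q
Step 3 (down 0): focus=R path=2/0 depth=2 children=[] left=[] right=[] parent=L
Step 4 (up): focus=L path=2 depth=1 children=['R'] left=['T', 'G'] right=[] parent=Q
Step 5 (up): focus=Q path=root depth=0 children=['T', 'G', 'L'] (at root)
Step 6 (down 2): focus=L path=2 depth=1 children=['R'] left=['T', 'G'] right=[] parent=Q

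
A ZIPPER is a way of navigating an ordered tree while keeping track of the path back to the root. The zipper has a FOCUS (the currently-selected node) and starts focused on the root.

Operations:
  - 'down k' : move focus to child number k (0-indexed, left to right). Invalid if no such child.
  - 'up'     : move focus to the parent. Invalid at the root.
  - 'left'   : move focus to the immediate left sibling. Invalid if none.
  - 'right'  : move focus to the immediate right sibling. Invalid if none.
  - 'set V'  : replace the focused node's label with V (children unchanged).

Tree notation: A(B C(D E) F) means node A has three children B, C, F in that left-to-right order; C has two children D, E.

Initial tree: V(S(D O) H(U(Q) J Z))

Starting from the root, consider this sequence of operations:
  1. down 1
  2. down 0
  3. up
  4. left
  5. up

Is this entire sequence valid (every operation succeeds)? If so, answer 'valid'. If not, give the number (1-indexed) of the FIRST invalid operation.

Step 1 (down 1): focus=H path=1 depth=1 children=['U', 'J', 'Z'] left=['S'] right=[] parent=V
Step 2 (down 0): focus=U path=1/0 depth=2 children=['Q'] left=[] right=['J', 'Z'] parent=H
Step 3 (up): focus=H path=1 depth=1 children=['U', 'J', 'Z'] left=['S'] right=[] parent=V
Step 4 (left): focus=S path=0 depth=1 children=['D', 'O'] left=[] right=['H'] parent=V
Step 5 (up): focus=V path=root depth=0 children=['S', 'H'] (at root)

Answer: valid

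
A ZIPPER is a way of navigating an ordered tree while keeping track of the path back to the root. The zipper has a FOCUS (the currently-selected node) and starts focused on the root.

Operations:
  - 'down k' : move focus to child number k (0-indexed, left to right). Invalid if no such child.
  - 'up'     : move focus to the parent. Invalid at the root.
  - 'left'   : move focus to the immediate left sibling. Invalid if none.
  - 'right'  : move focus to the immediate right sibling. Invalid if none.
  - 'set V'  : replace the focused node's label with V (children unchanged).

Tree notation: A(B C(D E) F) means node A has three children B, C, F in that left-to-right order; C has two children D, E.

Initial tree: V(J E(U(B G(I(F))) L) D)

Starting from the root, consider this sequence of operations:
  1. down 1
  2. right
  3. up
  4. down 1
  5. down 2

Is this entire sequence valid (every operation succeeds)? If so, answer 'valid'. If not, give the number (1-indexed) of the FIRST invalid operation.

Step 1 (down 1): focus=E path=1 depth=1 children=['U', 'L'] left=['J'] right=['D'] parent=V
Step 2 (right): focus=D path=2 depth=1 children=[] left=['J', 'E'] right=[] parent=V
Step 3 (up): focus=V path=root depth=0 children=['J', 'E', 'D'] (at root)
Step 4 (down 1): focus=E path=1 depth=1 children=['U', 'L'] left=['J'] right=['D'] parent=V
Step 5 (down 2): INVALID

Answer: 5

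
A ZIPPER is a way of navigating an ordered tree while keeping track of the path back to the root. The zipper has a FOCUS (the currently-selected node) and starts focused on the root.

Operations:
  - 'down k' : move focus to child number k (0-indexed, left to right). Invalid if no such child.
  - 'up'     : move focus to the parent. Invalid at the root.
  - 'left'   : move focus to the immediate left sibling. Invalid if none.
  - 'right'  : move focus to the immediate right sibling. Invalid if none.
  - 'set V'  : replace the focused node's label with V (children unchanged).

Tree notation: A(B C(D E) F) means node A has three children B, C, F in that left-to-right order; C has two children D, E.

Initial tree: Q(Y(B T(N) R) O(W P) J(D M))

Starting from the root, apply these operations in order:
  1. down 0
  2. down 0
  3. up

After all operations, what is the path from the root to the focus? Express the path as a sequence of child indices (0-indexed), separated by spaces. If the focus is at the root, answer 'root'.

Step 1 (down 0): focus=Y path=0 depth=1 children=['B', 'T', 'R'] left=[] right=['O', 'J'] parent=Q
Step 2 (down 0): focus=B path=0/0 depth=2 children=[] left=[] right=['T', 'R'] parent=Y
Step 3 (up): focus=Y path=0 depth=1 children=['B', 'T', 'R'] left=[] right=['O', 'J'] parent=Q

Answer: 0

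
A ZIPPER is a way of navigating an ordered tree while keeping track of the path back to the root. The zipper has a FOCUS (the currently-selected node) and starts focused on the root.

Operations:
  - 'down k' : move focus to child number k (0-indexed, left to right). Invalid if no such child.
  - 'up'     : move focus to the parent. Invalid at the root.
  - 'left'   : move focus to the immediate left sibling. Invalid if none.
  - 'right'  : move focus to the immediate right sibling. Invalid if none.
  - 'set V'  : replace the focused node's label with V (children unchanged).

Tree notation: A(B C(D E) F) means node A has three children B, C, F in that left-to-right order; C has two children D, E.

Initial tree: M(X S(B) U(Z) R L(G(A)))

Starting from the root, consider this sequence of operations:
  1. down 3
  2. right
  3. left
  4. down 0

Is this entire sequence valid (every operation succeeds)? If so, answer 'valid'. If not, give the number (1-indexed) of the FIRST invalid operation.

Step 1 (down 3): focus=R path=3 depth=1 children=[] left=['X', 'S', 'U'] right=['L'] parent=M
Step 2 (right): focus=L path=4 depth=1 children=['G'] left=['X', 'S', 'U', 'R'] right=[] parent=M
Step 3 (left): focus=R path=3 depth=1 children=[] left=['X', 'S', 'U'] right=['L'] parent=M
Step 4 (down 0): INVALID

Answer: 4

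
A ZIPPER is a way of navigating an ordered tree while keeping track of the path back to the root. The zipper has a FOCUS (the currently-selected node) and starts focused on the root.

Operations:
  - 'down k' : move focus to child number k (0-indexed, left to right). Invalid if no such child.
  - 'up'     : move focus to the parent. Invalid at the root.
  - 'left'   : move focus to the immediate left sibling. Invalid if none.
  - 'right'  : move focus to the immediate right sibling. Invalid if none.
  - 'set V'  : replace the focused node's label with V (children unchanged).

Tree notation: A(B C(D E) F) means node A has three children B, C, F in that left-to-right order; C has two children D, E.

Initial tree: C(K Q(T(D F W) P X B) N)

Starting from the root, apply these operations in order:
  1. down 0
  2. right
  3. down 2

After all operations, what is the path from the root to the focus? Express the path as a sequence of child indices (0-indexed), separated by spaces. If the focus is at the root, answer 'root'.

Answer: 1 2

Derivation:
Step 1 (down 0): focus=K path=0 depth=1 children=[] left=[] right=['Q', 'N'] parent=C
Step 2 (right): focus=Q path=1 depth=1 children=['T', 'P', 'X', 'B'] left=['K'] right=['N'] parent=C
Step 3 (down 2): focus=X path=1/2 depth=2 children=[] left=['T', 'P'] right=['B'] parent=Q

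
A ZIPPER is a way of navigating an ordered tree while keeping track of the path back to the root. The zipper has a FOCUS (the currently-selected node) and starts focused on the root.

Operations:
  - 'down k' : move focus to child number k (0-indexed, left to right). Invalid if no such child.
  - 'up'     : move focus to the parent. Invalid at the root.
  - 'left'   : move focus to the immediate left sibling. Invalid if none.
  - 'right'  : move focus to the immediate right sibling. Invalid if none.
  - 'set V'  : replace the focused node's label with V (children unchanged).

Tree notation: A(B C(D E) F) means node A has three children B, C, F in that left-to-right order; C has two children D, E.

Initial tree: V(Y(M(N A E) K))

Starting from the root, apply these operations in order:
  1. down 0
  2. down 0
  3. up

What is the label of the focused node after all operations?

Answer: Y

Derivation:
Step 1 (down 0): focus=Y path=0 depth=1 children=['M', 'K'] left=[] right=[] parent=V
Step 2 (down 0): focus=M path=0/0 depth=2 children=['N', 'A', 'E'] left=[] right=['K'] parent=Y
Step 3 (up): focus=Y path=0 depth=1 children=['M', 'K'] left=[] right=[] parent=V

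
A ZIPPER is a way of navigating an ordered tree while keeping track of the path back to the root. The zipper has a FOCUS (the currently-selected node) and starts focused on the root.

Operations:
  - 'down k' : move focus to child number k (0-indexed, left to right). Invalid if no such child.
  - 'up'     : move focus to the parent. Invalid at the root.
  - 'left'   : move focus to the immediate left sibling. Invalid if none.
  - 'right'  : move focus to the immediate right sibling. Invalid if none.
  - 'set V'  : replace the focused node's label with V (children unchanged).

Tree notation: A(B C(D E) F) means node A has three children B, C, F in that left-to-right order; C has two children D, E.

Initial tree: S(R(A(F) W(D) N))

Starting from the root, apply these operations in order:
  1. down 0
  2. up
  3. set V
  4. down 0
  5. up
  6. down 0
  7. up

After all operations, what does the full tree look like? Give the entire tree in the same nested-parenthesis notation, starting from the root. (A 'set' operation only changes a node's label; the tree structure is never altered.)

Step 1 (down 0): focus=R path=0 depth=1 children=['A', 'W', 'N'] left=[] right=[] parent=S
Step 2 (up): focus=S path=root depth=0 children=['R'] (at root)
Step 3 (set V): focus=V path=root depth=0 children=['R'] (at root)
Step 4 (down 0): focus=R path=0 depth=1 children=['A', 'W', 'N'] left=[] right=[] parent=V
Step 5 (up): focus=V path=root depth=0 children=['R'] (at root)
Step 6 (down 0): focus=R path=0 depth=1 children=['A', 'W', 'N'] left=[] right=[] parent=V
Step 7 (up): focus=V path=root depth=0 children=['R'] (at root)

Answer: V(R(A(F) W(D) N))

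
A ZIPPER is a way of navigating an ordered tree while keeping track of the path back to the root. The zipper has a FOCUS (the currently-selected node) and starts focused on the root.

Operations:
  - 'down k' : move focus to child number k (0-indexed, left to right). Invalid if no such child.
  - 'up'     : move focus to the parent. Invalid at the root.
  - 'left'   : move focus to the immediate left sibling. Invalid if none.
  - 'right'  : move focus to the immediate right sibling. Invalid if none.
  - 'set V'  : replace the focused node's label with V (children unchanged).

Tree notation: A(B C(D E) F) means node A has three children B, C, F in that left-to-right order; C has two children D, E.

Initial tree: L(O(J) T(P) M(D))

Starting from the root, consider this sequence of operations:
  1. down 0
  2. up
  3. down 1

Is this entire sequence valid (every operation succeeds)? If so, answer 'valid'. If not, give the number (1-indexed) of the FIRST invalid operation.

Step 1 (down 0): focus=O path=0 depth=1 children=['J'] left=[] right=['T', 'M'] parent=L
Step 2 (up): focus=L path=root depth=0 children=['O', 'T', 'M'] (at root)
Step 3 (down 1): focus=T path=1 depth=1 children=['P'] left=['O'] right=['M'] parent=L

Answer: valid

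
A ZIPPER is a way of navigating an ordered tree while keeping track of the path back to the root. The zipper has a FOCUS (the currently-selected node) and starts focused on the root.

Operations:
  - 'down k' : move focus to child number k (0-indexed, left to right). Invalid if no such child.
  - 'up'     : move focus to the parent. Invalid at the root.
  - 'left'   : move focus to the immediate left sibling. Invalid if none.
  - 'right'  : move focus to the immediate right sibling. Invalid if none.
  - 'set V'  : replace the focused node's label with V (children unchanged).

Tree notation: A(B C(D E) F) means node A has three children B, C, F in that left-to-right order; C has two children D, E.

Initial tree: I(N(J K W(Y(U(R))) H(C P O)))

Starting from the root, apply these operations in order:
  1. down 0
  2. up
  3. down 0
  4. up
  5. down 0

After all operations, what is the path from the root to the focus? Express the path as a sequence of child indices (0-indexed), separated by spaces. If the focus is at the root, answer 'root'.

Step 1 (down 0): focus=N path=0 depth=1 children=['J', 'K', 'W', 'H'] left=[] right=[] parent=I
Step 2 (up): focus=I path=root depth=0 children=['N'] (at root)
Step 3 (down 0): focus=N path=0 depth=1 children=['J', 'K', 'W', 'H'] left=[] right=[] parent=I
Step 4 (up): focus=I path=root depth=0 children=['N'] (at root)
Step 5 (down 0): focus=N path=0 depth=1 children=['J', 'K', 'W', 'H'] left=[] right=[] parent=I

Answer: 0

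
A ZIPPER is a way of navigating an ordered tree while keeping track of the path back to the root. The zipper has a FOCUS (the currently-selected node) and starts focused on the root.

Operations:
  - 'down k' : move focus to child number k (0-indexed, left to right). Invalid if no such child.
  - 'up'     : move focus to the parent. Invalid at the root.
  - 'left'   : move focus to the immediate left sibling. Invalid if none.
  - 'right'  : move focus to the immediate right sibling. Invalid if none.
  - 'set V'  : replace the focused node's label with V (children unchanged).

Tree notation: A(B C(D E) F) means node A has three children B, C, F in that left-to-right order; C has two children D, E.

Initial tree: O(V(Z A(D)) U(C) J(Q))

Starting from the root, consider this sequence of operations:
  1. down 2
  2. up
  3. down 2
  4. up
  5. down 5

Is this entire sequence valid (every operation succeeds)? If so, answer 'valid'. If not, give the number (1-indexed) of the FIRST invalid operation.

Answer: 5

Derivation:
Step 1 (down 2): focus=J path=2 depth=1 children=['Q'] left=['V', 'U'] right=[] parent=O
Step 2 (up): focus=O path=root depth=0 children=['V', 'U', 'J'] (at root)
Step 3 (down 2): focus=J path=2 depth=1 children=['Q'] left=['V', 'U'] right=[] parent=O
Step 4 (up): focus=O path=root depth=0 children=['V', 'U', 'J'] (at root)
Step 5 (down 5): INVALID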